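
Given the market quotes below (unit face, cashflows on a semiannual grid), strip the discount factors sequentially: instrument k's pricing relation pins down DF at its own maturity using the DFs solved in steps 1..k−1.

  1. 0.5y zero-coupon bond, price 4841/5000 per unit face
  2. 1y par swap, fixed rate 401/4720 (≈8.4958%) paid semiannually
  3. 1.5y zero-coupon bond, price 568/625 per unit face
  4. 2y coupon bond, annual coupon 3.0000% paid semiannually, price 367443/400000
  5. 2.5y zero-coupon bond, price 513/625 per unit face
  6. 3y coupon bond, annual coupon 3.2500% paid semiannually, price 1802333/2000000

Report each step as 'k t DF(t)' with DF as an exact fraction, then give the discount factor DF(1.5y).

step 1 [0.5y] zero: DF = P = 4841/5000 ≈ 0.968200
step 2 [1y] swap r/2=401/9440: DF=(1 − 401/9440·(0.968200))/(1+401/9440) = 4599/5000 ≈ 0.919800
step 3 [1.5y] zero: DF = P = 568/625 ≈ 0.908800
step 4 [2y] bond c/2=3/200: DF=(367443/400000 − 3/200·(0.968200+0.919800+0.908800))/(1+3/200) = 8637/10000 ≈ 0.863700
step 5 [2.5y] zero: DF = P = 513/625 ≈ 0.820800
step 6 [3y] bond c/2=13/800: DF=(1802333/2000000 − 13/800·(0.968200+0.919800+0.908800+0.863700+0.820800))/(1+13/800) = 8151/10000 ≈ 0.815100

1 1/2 4841/5000
2 1 4599/5000
3 3/2 568/625
4 2 8637/10000
5 5/2 513/625
6 3 8151/10000
DF(1.5y) = 568/625 ≈ 0.908800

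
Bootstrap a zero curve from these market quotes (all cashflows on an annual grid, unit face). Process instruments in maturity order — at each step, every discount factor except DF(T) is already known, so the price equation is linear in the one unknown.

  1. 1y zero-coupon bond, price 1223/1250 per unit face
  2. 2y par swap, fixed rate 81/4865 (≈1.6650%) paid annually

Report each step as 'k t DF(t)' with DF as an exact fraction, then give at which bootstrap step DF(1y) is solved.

1 1 1223/1250
2 2 2419/2500
DF(1y) is solved at step 1

step 1 [1y] zero: DF = P = 1223/1250 ≈ 0.978400
step 2 [2y] swap r/1=81/4865: DF=(1 − 81/4865·(0.978400))/(1+81/4865) = 2419/2500 ≈ 0.967600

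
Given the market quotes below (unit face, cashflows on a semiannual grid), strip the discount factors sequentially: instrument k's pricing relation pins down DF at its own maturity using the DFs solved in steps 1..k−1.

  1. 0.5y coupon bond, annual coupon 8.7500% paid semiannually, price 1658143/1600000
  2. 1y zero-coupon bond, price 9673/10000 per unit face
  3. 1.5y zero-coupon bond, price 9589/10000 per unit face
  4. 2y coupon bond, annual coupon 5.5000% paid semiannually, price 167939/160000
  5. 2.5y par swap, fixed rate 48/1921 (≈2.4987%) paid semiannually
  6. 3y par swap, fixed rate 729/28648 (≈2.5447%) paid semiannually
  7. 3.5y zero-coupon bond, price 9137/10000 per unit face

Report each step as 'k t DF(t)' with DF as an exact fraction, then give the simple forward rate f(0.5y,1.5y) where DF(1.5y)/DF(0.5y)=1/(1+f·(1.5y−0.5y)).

step 1 [0.5y] bond c/2=7/160: DF=(1658143/1600000 − 7/160·(0))/(1+7/160) = 9929/10000 ≈ 0.992900
step 2 [1y] zero: DF = P = 9673/10000 ≈ 0.967300
step 3 [1.5y] zero: DF = P = 9589/10000 ≈ 0.958900
step 4 [2y] bond c/2=11/400: DF=(167939/160000 − 11/400·(0.992900+0.967300+0.958900))/(1+11/400) = 4717/5000 ≈ 0.943400
step 5 [2.5y] swap r/2=24/1921: DF=(1 − 24/1921·(0.992900+0.967300+0.958900+0.943400))/(1+24/1921) = 47/50 ≈ 0.940000
step 6 [3y] swap r/2=729/57296: DF=(1 − 729/57296·(0.992900+0.967300+0.958900+0.943400+0.940000))/(1+729/57296) = 9271/10000 ≈ 0.927100
step 7 [3.5y] zero: DF = P = 9137/10000 ≈ 0.913700

1 1/2 9929/10000
2 1 9673/10000
3 3/2 9589/10000
4 2 4717/5000
5 5/2 47/50
6 3 9271/10000
7 7/2 9137/10000
f(0.5y,1.5y) = ((9929/10000)/(9589/10000) − 1)/(1) = 340/9589 ≈ 3.5457%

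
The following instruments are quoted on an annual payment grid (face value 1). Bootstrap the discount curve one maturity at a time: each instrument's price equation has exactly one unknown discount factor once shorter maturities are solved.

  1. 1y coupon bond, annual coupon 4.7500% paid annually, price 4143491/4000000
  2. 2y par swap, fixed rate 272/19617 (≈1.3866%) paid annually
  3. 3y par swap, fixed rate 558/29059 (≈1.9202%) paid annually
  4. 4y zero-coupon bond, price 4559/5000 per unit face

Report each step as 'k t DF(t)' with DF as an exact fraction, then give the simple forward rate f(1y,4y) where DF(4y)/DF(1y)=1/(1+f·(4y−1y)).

step 1 [1y] bond c/1=19/400: DF=(4143491/4000000 − 19/400·(0))/(1+19/400) = 9889/10000 ≈ 0.988900
step 2 [2y] swap r/1=272/19617: DF=(1 − 272/19617·(0.988900))/(1+272/19617) = 608/625 ≈ 0.972800
step 3 [3y] swap r/1=558/29059: DF=(1 − 558/29059·(0.988900+0.972800))/(1+558/29059) = 4721/5000 ≈ 0.944200
step 4 [4y] zero: DF = P = 4559/5000 ≈ 0.911800

1 1 9889/10000
2 2 608/625
3 3 4721/5000
4 4 4559/5000
f(1y,4y) = ((9889/10000)/(4559/5000) − 1)/(3) = 257/9118 ≈ 2.8186%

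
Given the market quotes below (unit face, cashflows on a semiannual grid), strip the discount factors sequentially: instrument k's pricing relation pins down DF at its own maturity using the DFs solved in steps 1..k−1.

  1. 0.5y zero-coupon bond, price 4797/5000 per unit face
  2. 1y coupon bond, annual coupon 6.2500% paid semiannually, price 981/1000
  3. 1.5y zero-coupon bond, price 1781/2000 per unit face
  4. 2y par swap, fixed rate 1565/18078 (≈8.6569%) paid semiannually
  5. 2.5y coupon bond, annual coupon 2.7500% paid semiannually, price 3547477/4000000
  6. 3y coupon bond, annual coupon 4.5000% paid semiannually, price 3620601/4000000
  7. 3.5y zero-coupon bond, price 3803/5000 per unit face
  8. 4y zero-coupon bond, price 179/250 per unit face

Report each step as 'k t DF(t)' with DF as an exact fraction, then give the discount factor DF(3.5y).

step 1 [0.5y] zero: DF = P = 4797/5000 ≈ 0.959400
step 2 [1y] bond c/2=1/32: DF=(981/1000 − 1/32·(0.959400))/(1+1/32) = 4611/5000 ≈ 0.922200
step 3 [1.5y] zero: DF = P = 1781/2000 ≈ 0.890500
step 4 [2y] swap r/2=1565/36156: DF=(1 − 1565/36156·(0.959400+0.922200+0.890500))/(1+1565/36156) = 1687/2000 ≈ 0.843500
step 5 [2.5y] bond c/2=11/800: DF=(3547477/4000000 − 11/800·(0.959400+0.922200+0.890500+0.843500))/(1+11/800) = 4129/5000 ≈ 0.825800
step 6 [3y] bond c/2=9/400: DF=(3620601/4000000 − 9/400·(0.959400+0.922200+0.890500+0.843500+0.825800))/(1+9/400) = 63/80 ≈ 0.787500
step 7 [3.5y] zero: DF = P = 3803/5000 ≈ 0.760600
step 8 [4y] zero: DF = P = 179/250 ≈ 0.716000

1 1/2 4797/5000
2 1 4611/5000
3 3/2 1781/2000
4 2 1687/2000
5 5/2 4129/5000
6 3 63/80
7 7/2 3803/5000
8 4 179/250
DF(3.5y) = 3803/5000 ≈ 0.760600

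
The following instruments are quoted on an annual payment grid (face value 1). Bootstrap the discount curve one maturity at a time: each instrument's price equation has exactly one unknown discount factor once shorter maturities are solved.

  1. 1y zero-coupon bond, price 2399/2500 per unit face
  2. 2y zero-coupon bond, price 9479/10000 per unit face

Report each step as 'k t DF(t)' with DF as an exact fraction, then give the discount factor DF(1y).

step 1 [1y] zero: DF = P = 2399/2500 ≈ 0.959600
step 2 [2y] zero: DF = P = 9479/10000 ≈ 0.947900

1 1 2399/2500
2 2 9479/10000
DF(1y) = 2399/2500 ≈ 0.959600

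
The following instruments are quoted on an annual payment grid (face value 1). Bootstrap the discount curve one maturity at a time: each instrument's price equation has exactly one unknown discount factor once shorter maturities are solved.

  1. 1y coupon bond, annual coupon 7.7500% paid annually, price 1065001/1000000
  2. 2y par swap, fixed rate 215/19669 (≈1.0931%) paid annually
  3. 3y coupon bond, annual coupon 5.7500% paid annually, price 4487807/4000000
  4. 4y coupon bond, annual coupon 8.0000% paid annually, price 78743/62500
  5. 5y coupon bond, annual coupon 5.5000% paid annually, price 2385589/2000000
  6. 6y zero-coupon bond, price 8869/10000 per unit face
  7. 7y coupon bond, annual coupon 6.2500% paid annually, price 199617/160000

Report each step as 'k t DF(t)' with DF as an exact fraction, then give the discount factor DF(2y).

step 1 [1y] bond c/1=31/400: DF=(1065001/1000000 − 31/400·(0))/(1+31/400) = 2471/2500 ≈ 0.988400
step 2 [2y] swap r/1=215/19669: DF=(1 − 215/19669·(0.988400))/(1+215/19669) = 1957/2000 ≈ 0.978500
step 3 [3y] bond c/1=23/400: DF=(4487807/4000000 − 23/400·(0.988400+0.978500))/(1+23/400) = 477/500 ≈ 0.954000
step 4 [4y] bond c/1=2/25: DF=(78743/62500 − 2/25·(0.988400+0.978500+0.954000))/(1+2/25) = 4751/5000 ≈ 0.950200
step 5 [5y] bond c/1=11/200: DF=(2385589/2000000 − 11/200·(0.988400+0.978500+0.954000+0.950200))/(1+11/200) = 1161/1250 ≈ 0.928800
step 6 [6y] zero: DF = P = 8869/10000 ≈ 0.886900
step 7 [7y] bond c/1=1/16: DF=(199617/160000 − 1/16·(0.988400+0.978500+0.954000+0.950200+0.928800+0.886900))/(1+1/16) = 8397/10000 ≈ 0.839700

1 1 2471/2500
2 2 1957/2000
3 3 477/500
4 4 4751/5000
5 5 1161/1250
6 6 8869/10000
7 7 8397/10000
DF(2y) = 1957/2000 ≈ 0.978500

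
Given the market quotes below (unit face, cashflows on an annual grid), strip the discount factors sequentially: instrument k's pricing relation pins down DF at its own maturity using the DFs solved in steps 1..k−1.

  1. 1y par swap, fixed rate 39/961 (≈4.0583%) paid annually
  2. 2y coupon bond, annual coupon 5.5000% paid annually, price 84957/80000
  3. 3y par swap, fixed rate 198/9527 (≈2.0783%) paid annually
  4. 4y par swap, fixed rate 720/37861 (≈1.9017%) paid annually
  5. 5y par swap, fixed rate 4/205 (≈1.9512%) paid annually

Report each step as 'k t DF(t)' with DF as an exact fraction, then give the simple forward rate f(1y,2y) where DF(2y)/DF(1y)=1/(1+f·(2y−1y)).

step 1 [1y] swap r/1=39/961: DF=(1 − 39/961·(0))/(1+39/961) = 961/1000 ≈ 0.961000
step 2 [2y] bond c/1=11/200: DF=(84957/80000 − 11/200·(0.961000))/(1+11/200) = 1913/2000 ≈ 0.956500
step 3 [3y] swap r/1=198/9527: DF=(1 − 198/9527·(0.961000+0.956500))/(1+198/9527) = 4703/5000 ≈ 0.940600
step 4 [4y] swap r/1=720/37861: DF=(1 − 720/37861·(0.961000+0.956500+0.940600))/(1+720/37861) = 116/125 ≈ 0.928000
step 5 [5y] swap r/1=4/205: DF=(1 − 4/205·(0.961000+0.956500+0.940600+0.928000))/(1+4/205) = 2271/2500 ≈ 0.908400

1 1 961/1000
2 2 1913/2000
3 3 4703/5000
4 4 116/125
5 5 2271/2500
f(1y,2y) = ((961/1000)/(1913/2000) − 1)/(1) = 9/1913 ≈ 0.4705%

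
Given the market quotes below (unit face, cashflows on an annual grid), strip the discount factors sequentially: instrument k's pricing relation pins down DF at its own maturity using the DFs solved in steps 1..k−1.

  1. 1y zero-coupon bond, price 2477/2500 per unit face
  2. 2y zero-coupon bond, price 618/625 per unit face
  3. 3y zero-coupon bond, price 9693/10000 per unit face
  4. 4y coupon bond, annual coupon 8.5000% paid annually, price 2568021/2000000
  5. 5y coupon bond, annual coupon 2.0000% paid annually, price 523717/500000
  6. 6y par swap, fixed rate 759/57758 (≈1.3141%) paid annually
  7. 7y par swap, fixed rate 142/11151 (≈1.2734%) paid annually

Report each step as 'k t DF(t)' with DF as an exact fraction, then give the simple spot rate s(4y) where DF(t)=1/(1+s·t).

step 1 [1y] zero: DF = P = 2477/2500 ≈ 0.990800
step 2 [2y] zero: DF = P = 618/625 ≈ 0.988800
step 3 [3y] zero: DF = P = 9693/10000 ≈ 0.969300
step 4 [4y] bond c/1=17/200: DF=(2568021/2000000 − 17/200·(0.990800+0.988800+0.969300))/(1+17/200) = 2381/2500 ≈ 0.952400
step 5 [5y] bond c/1=1/50: DF=(523717/500000 − 1/50·(0.990800+0.988800+0.969300+0.952400))/(1+1/50) = 594/625 ≈ 0.950400
step 6 [6y] swap r/1=759/57758: DF=(1 − 759/57758·(0.990800+0.988800+0.969300+0.952400+0.950400))/(1+759/57758) = 9241/10000 ≈ 0.924100
step 7 [7y] swap r/1=142/11151: DF=(1 − 142/11151·(0.990800+0.988800+0.969300+0.952400+0.950400+0.924100))/(1+142/11151) = 2287/2500 ≈ 0.914800

1 1 2477/2500
2 2 618/625
3 3 9693/10000
4 4 2381/2500
5 5 594/625
6 6 9241/10000
7 7 2287/2500
s(4y) = (1/(2381/2500) − 1)/(4) = 119/9524 ≈ 1.2495%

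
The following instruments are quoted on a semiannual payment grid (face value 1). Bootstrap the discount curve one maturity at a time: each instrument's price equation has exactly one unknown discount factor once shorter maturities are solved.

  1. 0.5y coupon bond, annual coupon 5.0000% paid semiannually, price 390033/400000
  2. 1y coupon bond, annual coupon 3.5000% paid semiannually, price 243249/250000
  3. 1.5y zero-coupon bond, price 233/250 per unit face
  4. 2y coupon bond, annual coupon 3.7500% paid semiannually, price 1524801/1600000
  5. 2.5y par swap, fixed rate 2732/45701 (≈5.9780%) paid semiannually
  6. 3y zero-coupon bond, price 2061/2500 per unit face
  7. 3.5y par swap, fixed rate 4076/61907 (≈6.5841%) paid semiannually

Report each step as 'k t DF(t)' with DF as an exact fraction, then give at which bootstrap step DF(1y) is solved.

step 1 [0.5y] bond c/2=1/40: DF=(390033/400000 − 1/40·(0))/(1+1/40) = 9513/10000 ≈ 0.951300
step 2 [1y] bond c/2=7/400: DF=(243249/250000 − 7/400·(0.951300))/(1+7/400) = 9399/10000 ≈ 0.939900
step 3 [1.5y] zero: DF = P = 233/250 ≈ 0.932000
step 4 [2y] bond c/2=3/160: DF=(1524801/1600000 − 3/160·(0.951300+0.939900+0.932000))/(1+3/160) = 1767/2000 ≈ 0.883500
step 5 [2.5y] swap r/2=1366/45701: DF=(1 − 1366/45701·(0.951300+0.939900+0.932000+0.883500))/(1+1366/45701) = 4317/5000 ≈ 0.863400
step 6 [3y] zero: DF = P = 2061/2500 ≈ 0.824400
step 7 [3.5y] swap r/2=2038/61907: DF=(1 − 2038/61907·(0.951300+0.939900+0.932000+0.883500+0.863400+0.824400))/(1+2038/61907) = 3981/5000 ≈ 0.796200

1 1/2 9513/10000
2 1 9399/10000
3 3/2 233/250
4 2 1767/2000
5 5/2 4317/5000
6 3 2061/2500
7 7/2 3981/5000
DF(1y) is solved at step 2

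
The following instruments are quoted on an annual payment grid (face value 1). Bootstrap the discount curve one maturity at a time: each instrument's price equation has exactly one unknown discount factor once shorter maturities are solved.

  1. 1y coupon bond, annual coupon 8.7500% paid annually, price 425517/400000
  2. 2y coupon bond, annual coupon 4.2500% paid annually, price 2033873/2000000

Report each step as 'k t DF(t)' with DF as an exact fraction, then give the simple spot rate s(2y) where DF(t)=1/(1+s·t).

1 1 4891/5000
2 2 2339/2500
s(2y) = (1/(2339/2500) − 1)/(2) = 161/4678 ≈ 3.4416%

step 1 [1y] bond c/1=7/80: DF=(425517/400000 − 7/80·(0))/(1+7/80) = 4891/5000 ≈ 0.978200
step 2 [2y] bond c/1=17/400: DF=(2033873/2000000 − 17/400·(0.978200))/(1+17/400) = 2339/2500 ≈ 0.935600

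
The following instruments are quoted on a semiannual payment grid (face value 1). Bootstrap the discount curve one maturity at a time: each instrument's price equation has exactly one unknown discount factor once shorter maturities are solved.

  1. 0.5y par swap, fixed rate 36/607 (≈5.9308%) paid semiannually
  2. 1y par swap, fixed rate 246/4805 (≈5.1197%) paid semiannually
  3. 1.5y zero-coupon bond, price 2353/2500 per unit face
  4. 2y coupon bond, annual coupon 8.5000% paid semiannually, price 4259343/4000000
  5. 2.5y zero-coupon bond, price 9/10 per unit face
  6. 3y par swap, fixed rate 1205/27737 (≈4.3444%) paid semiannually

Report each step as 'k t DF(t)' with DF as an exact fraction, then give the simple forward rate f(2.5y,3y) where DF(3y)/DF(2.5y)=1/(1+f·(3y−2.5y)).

1 1/2 607/625
2 1 2377/2500
3 3/2 2353/2500
4 2 9047/10000
5 5/2 9/10
6 3 1759/2000
f(2.5y,3y) = ((9/10)/(1759/2000) − 1)/(1/2) = 82/1759 ≈ 4.6617%

step 1 [0.5y] swap r/2=18/607: DF=(1 − 18/607·(0))/(1+18/607) = 607/625 ≈ 0.971200
step 2 [1y] swap r/2=123/4805: DF=(1 − 123/4805·(0.971200))/(1+123/4805) = 2377/2500 ≈ 0.950800
step 3 [1.5y] zero: DF = P = 2353/2500 ≈ 0.941200
step 4 [2y] bond c/2=17/400: DF=(4259343/4000000 − 17/400·(0.971200+0.950800+0.941200))/(1+17/400) = 9047/10000 ≈ 0.904700
step 5 [2.5y] zero: DF = P = 9/10 ≈ 0.900000
step 6 [3y] swap r/2=1205/55474: DF=(1 − 1205/55474·(0.971200+0.950800+0.941200+0.904700+0.900000))/(1+1205/55474) = 1759/2000 ≈ 0.879500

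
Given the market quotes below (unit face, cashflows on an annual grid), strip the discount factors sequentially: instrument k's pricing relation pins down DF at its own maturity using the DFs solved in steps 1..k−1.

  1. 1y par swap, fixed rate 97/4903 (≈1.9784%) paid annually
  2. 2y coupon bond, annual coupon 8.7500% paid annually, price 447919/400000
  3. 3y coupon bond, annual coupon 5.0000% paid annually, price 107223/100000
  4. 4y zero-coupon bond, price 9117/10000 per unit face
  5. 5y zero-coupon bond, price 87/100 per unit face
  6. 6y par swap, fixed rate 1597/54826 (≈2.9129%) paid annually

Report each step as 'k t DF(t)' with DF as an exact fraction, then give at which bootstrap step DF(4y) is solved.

step 1 [1y] swap r/1=97/4903: DF=(1 − 97/4903·(0))/(1+97/4903) = 4903/5000 ≈ 0.980600
step 2 [2y] bond c/1=7/80: DF=(447919/400000 − 7/80·(0.980600))/(1+7/80) = 2377/2500 ≈ 0.950800
step 3 [3y] bond c/1=1/20: DF=(107223/100000 − 1/20·(0.980600+0.950800))/(1+1/20) = 2323/2500 ≈ 0.929200
step 4 [4y] zero: DF = P = 9117/10000 ≈ 0.911700
step 5 [5y] zero: DF = P = 87/100 ≈ 0.870000
step 6 [6y] swap r/1=1597/54826: DF=(1 − 1597/54826·(0.980600+0.950800+0.929200+0.911700+0.870000))/(1+1597/54826) = 8403/10000 ≈ 0.840300

1 1 4903/5000
2 2 2377/2500
3 3 2323/2500
4 4 9117/10000
5 5 87/100
6 6 8403/10000
DF(4y) is solved at step 4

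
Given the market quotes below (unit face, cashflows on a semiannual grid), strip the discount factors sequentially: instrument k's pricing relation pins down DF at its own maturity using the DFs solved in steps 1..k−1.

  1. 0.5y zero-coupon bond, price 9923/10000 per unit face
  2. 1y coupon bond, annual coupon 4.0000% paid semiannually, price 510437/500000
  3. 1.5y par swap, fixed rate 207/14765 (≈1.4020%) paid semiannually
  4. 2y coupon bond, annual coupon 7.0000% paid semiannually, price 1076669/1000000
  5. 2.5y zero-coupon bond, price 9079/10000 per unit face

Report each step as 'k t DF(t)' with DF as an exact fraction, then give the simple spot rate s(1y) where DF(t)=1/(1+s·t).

1 1/2 9923/10000
2 1 4907/5000
3 3/2 9793/10000
4 2 2351/2500
5 5/2 9079/10000
s(1y) = (1/(4907/5000) − 1)/(1) = 93/4907 ≈ 1.8953%

step 1 [0.5y] zero: DF = P = 9923/10000 ≈ 0.992300
step 2 [1y] bond c/2=1/50: DF=(510437/500000 − 1/50·(0.992300))/(1+1/50) = 4907/5000 ≈ 0.981400
step 3 [1.5y] swap r/2=207/29530: DF=(1 − 207/29530·(0.992300+0.981400))/(1+207/29530) = 9793/10000 ≈ 0.979300
step 4 [2y] bond c/2=7/200: DF=(1076669/1000000 − 7/200·(0.992300+0.981400+0.979300))/(1+7/200) = 2351/2500 ≈ 0.940400
step 5 [2.5y] zero: DF = P = 9079/10000 ≈ 0.907900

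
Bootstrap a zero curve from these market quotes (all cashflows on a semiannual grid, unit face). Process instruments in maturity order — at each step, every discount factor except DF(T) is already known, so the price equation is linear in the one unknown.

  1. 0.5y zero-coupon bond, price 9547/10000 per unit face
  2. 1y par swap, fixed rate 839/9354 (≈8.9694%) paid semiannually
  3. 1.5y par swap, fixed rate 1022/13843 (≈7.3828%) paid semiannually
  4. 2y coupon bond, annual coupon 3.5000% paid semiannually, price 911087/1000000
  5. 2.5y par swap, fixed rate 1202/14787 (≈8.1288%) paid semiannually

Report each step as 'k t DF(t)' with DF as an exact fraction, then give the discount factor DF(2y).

1 1/2 9547/10000
2 1 9161/10000
3 3/2 4489/5000
4 2 4239/5000
5 5/2 8197/10000
DF(2y) = 4239/5000 ≈ 0.847800

step 1 [0.5y] zero: DF = P = 9547/10000 ≈ 0.954700
step 2 [1y] swap r/2=839/18708: DF=(1 − 839/18708·(0.954700))/(1+839/18708) = 9161/10000 ≈ 0.916100
step 3 [1.5y] swap r/2=511/13843: DF=(1 − 511/13843·(0.954700+0.916100))/(1+511/13843) = 4489/5000 ≈ 0.897800
step 4 [2y] bond c/2=7/400: DF=(911087/1000000 − 7/400·(0.954700+0.916100+0.897800))/(1+7/400) = 4239/5000 ≈ 0.847800
step 5 [2.5y] swap r/2=601/14787: DF=(1 − 601/14787·(0.954700+0.916100+0.897800+0.847800))/(1+601/14787) = 8197/10000 ≈ 0.819700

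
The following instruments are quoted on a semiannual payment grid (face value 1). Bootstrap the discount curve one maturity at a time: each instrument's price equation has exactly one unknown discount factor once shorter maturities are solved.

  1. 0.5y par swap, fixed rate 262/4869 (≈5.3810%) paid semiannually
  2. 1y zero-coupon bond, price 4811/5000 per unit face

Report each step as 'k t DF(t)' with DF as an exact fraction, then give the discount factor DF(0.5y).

step 1 [0.5y] swap r/2=131/4869: DF=(1 − 131/4869·(0))/(1+131/4869) = 4869/5000 ≈ 0.973800
step 2 [1y] zero: DF = P = 4811/5000 ≈ 0.962200

1 1/2 4869/5000
2 1 4811/5000
DF(0.5y) = 4869/5000 ≈ 0.973800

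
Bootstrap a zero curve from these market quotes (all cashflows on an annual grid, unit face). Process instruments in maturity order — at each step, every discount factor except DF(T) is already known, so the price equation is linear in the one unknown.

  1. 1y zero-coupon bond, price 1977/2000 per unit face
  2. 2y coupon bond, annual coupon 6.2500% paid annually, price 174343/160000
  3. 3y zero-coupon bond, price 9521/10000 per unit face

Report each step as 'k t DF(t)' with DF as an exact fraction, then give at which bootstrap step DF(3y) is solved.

step 1 [1y] zero: DF = P = 1977/2000 ≈ 0.988500
step 2 [2y] bond c/1=1/16: DF=(174343/160000 − 1/16·(0.988500))/(1+1/16) = 4837/5000 ≈ 0.967400
step 3 [3y] zero: DF = P = 9521/10000 ≈ 0.952100

1 1 1977/2000
2 2 4837/5000
3 3 9521/10000
DF(3y) is solved at step 3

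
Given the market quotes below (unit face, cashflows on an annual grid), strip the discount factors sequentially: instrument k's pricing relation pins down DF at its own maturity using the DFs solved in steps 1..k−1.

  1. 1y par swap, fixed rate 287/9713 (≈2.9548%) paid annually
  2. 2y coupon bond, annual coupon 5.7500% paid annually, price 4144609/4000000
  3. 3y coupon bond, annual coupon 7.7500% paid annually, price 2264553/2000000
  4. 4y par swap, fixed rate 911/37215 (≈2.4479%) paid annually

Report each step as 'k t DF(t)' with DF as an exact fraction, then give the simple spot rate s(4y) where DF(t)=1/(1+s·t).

step 1 [1y] swap r/1=287/9713: DF=(1 − 287/9713·(0))/(1+287/9713) = 9713/10000 ≈ 0.971300
step 2 [2y] bond c/1=23/400: DF=(4144609/4000000 − 23/400·(0.971300))/(1+23/400) = 927/1000 ≈ 0.927000
step 3 [3y] bond c/1=31/400: DF=(2264553/2000000 − 31/400·(0.971300+0.927000))/(1+31/400) = 9143/10000 ≈ 0.914300
step 4 [4y] swap r/1=911/37215: DF=(1 − 911/37215·(0.971300+0.927000+0.914300))/(1+911/37215) = 9089/10000 ≈ 0.908900

1 1 9713/10000
2 2 927/1000
3 3 9143/10000
4 4 9089/10000
s(4y) = (1/(9089/10000) − 1)/(4) = 911/36356 ≈ 2.5058%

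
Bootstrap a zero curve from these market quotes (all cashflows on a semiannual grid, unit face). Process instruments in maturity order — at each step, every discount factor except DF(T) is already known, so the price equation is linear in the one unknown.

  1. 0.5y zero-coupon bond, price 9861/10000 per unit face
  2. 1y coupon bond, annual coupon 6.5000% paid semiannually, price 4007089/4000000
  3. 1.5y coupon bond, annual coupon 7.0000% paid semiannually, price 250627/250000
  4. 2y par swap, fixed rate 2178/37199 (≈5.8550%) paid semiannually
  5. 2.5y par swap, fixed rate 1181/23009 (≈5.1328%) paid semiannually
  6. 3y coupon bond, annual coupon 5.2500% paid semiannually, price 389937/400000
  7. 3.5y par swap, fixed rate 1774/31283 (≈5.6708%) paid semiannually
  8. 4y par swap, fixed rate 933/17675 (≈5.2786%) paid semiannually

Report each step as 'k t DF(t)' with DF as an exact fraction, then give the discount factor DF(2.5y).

step 1 [0.5y] zero: DF = P = 9861/10000 ≈ 0.986100
step 2 [1y] bond c/2=13/400: DF=(4007089/4000000 − 13/400·(0.986100))/(1+13/400) = 587/625 ≈ 0.939200
step 3 [1.5y] bond c/2=7/200: DF=(250627/250000 − 7/200·(0.986100+0.939200))/(1+7/200) = 1807/2000 ≈ 0.903500
step 4 [2y] swap r/2=1089/37199: DF=(1 − 1089/37199·(0.986100+0.939200+0.903500))/(1+1089/37199) = 8911/10000 ≈ 0.891100
step 5 [2.5y] swap r/2=1181/46018: DF=(1 − 1181/46018·(0.986100+0.939200+0.903500+0.891100))/(1+1181/46018) = 8819/10000 ≈ 0.881900
step 6 [3y] bond c/2=21/800: DF=(389937/400000 − 21/800·(0.986100+0.939200+0.903500+0.891100+0.881900))/(1+21/800) = 4161/5000 ≈ 0.832200
step 7 [3.5y] swap r/2=887/31283: DF=(1 − 887/31283·(0.986100+0.939200+0.903500+0.891100+0.881900+0.832200))/(1+887/31283) = 4113/5000 ≈ 0.822600
step 8 [4y] swap r/2=933/35350: DF=(1 − 933/35350·(0.986100+0.939200+0.903500+0.891100+0.881900+0.832200+0.822600))/(1+933/35350) = 4067/5000 ≈ 0.813400

1 1/2 9861/10000
2 1 587/625
3 3/2 1807/2000
4 2 8911/10000
5 5/2 8819/10000
6 3 4161/5000
7 7/2 4113/5000
8 4 4067/5000
DF(2.5y) = 8819/10000 ≈ 0.881900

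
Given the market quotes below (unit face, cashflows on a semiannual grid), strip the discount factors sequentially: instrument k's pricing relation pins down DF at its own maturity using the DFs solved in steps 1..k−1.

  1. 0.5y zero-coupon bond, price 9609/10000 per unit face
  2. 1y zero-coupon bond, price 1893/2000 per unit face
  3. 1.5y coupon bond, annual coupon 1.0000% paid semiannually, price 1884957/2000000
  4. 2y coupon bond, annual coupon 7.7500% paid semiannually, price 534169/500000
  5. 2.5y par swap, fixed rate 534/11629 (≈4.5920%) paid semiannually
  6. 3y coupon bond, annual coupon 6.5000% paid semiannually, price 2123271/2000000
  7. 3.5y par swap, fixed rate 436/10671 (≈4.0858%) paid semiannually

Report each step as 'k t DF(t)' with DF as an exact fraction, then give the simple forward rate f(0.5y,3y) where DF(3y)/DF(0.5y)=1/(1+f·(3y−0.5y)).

step 1 [0.5y] zero: DF = P = 9609/10000 ≈ 0.960900
step 2 [1y] zero: DF = P = 1893/2000 ≈ 0.946500
step 3 [1.5y] bond c/2=1/200: DF=(1884957/2000000 − 1/200·(0.960900+0.946500))/(1+1/200) = 9283/10000 ≈ 0.928300
step 4 [2y] bond c/2=31/800: DF=(534169/500000 − 31/800·(0.960900+0.946500+0.928300))/(1+31/800) = 9227/10000 ≈ 0.922700
step 5 [2.5y] swap r/2=267/11629: DF=(1 − 267/11629·(0.960900+0.946500+0.928300+0.922700))/(1+267/11629) = 2233/2500 ≈ 0.893200
step 6 [3y] bond c/2=13/400: DF=(2123271/2000000 − 13/400·(0.960900+0.946500+0.928300+0.922700+0.893200))/(1+13/400) = 4409/5000 ≈ 0.881800
step 7 [3.5y] swap r/2=218/10671: DF=(1 − 218/10671·(0.960900+0.946500+0.928300+0.922700+0.893200+0.881800))/(1+218/10671) = 2173/2500 ≈ 0.869200

1 1/2 9609/10000
2 1 1893/2000
3 3/2 9283/10000
4 2 9227/10000
5 5/2 2233/2500
6 3 4409/5000
7 7/2 2173/2500
f(0.5y,3y) = ((9609/10000)/(4409/5000) − 1)/(5/2) = 791/22045 ≈ 3.5881%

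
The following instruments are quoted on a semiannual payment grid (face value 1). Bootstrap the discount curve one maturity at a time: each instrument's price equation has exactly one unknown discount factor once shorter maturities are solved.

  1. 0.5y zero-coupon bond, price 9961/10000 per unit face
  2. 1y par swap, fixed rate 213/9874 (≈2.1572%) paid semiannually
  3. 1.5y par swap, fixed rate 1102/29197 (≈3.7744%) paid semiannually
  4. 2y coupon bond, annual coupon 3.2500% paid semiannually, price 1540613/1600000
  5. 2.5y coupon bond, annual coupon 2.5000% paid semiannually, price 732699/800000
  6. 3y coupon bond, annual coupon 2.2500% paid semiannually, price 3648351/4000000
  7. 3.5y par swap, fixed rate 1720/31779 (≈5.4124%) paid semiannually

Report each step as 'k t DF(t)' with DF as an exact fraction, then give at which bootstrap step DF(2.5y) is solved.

1 1/2 9961/10000
2 1 9787/10000
3 3/2 9449/10000
4 2 563/625
5 5/2 4287/5000
6 3 8499/10000
7 7/2 207/250
DF(2.5y) is solved at step 5

step 1 [0.5y] zero: DF = P = 9961/10000 ≈ 0.996100
step 2 [1y] swap r/2=213/19748: DF=(1 − 213/19748·(0.996100))/(1+213/19748) = 9787/10000 ≈ 0.978700
step 3 [1.5y] swap r/2=551/29197: DF=(1 − 551/29197·(0.996100+0.978700))/(1+551/29197) = 9449/10000 ≈ 0.944900
step 4 [2y] bond c/2=13/800: DF=(1540613/1600000 − 13/800·(0.996100+0.978700+0.944900))/(1+13/800) = 563/625 ≈ 0.900800
step 5 [2.5y] bond c/2=1/80: DF=(732699/800000 − 1/80·(0.996100+0.978700+0.944900+0.900800))/(1+1/80) = 4287/5000 ≈ 0.857400
step 6 [3y] bond c/2=9/800: DF=(3648351/4000000 − 9/800·(0.996100+0.978700+0.944900+0.900800+0.857400))/(1+9/800) = 8499/10000 ≈ 0.849900
step 7 [3.5y] swap r/2=860/31779: DF=(1 − 860/31779·(0.996100+0.978700+0.944900+0.900800+0.857400+0.849900))/(1+860/31779) = 207/250 ≈ 0.828000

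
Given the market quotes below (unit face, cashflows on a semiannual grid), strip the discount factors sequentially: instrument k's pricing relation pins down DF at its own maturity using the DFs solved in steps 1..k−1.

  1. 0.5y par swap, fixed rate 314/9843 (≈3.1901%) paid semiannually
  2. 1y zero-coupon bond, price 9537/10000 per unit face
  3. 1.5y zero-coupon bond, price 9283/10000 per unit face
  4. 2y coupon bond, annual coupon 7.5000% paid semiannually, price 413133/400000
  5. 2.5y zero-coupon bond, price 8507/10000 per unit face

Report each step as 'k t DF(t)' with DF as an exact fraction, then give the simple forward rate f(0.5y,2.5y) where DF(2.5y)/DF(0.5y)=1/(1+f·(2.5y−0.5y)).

step 1 [0.5y] swap r/2=157/9843: DF=(1 − 157/9843·(0))/(1+157/9843) = 9843/10000 ≈ 0.984300
step 2 [1y] zero: DF = P = 9537/10000 ≈ 0.953700
step 3 [1.5y] zero: DF = P = 9283/10000 ≈ 0.928300
step 4 [2y] bond c/2=3/80: DF=(413133/400000 − 3/80·(0.984300+0.953700+0.928300))/(1+3/80) = 8919/10000 ≈ 0.891900
step 5 [2.5y] zero: DF = P = 8507/10000 ≈ 0.850700

1 1/2 9843/10000
2 1 9537/10000
3 3/2 9283/10000
4 2 8919/10000
5 5/2 8507/10000
f(0.5y,2.5y) = ((9843/10000)/(8507/10000) − 1)/(2) = 668/8507 ≈ 7.8524%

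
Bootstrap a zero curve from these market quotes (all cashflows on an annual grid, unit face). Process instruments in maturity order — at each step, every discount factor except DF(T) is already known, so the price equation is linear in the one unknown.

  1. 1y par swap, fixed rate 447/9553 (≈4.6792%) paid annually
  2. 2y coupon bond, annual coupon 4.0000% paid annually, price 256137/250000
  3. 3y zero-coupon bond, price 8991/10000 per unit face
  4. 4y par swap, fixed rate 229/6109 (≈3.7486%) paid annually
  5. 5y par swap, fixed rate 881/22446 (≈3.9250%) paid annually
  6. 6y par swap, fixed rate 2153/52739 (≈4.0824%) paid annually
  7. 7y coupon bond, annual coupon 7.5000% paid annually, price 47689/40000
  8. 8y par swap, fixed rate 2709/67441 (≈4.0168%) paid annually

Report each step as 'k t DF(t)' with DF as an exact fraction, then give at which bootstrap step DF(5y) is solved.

1 1 9553/10000
2 2 2371/2500
3 3 8991/10000
4 4 4313/5000
5 5 4119/5000
6 6 7847/10000
7 7 7411/10000
8 8 7291/10000
DF(5y) is solved at step 5

step 1 [1y] swap r/1=447/9553: DF=(1 − 447/9553·(0))/(1+447/9553) = 9553/10000 ≈ 0.955300
step 2 [2y] bond c/1=1/25: DF=(256137/250000 − 1/25·(0.955300))/(1+1/25) = 2371/2500 ≈ 0.948400
step 3 [3y] zero: DF = P = 8991/10000 ≈ 0.899100
step 4 [4y] swap r/1=229/6109: DF=(1 − 229/6109·(0.955300+0.948400+0.899100))/(1+229/6109) = 4313/5000 ≈ 0.862600
step 5 [5y] swap r/1=881/22446: DF=(1 − 881/22446·(0.955300+0.948400+0.899100+0.862600))/(1+881/22446) = 4119/5000 ≈ 0.823800
step 6 [6y] swap r/1=2153/52739: DF=(1 − 2153/52739·(0.955300+0.948400+0.899100+0.862600+0.823800))/(1+2153/52739) = 7847/10000 ≈ 0.784700
step 7 [7y] bond c/1=3/40: DF=(47689/40000 − 3/40·(0.955300+0.948400+0.899100+0.862600+0.823800+0.784700))/(1+3/40) = 7411/10000 ≈ 0.741100
step 8 [8y] swap r/1=2709/67441: DF=(1 − 2709/67441·(0.955300+0.948400+0.899100+0.862600+0.823800+0.784700+0.741100))/(1+2709/67441) = 7291/10000 ≈ 0.729100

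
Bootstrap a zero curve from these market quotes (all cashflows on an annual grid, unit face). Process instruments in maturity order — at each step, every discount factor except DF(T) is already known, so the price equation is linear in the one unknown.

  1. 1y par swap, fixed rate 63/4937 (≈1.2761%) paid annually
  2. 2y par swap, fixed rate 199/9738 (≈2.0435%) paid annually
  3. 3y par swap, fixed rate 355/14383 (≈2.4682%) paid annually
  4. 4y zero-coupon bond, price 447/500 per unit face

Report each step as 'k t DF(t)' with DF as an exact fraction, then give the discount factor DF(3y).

1 1 4937/5000
2 2 4801/5000
3 3 929/1000
4 4 447/500
DF(3y) = 929/1000 ≈ 0.929000

step 1 [1y] swap r/1=63/4937: DF=(1 − 63/4937·(0))/(1+63/4937) = 4937/5000 ≈ 0.987400
step 2 [2y] swap r/1=199/9738: DF=(1 − 199/9738·(0.987400))/(1+199/9738) = 4801/5000 ≈ 0.960200
step 3 [3y] swap r/1=355/14383: DF=(1 − 355/14383·(0.987400+0.960200))/(1+355/14383) = 929/1000 ≈ 0.929000
step 4 [4y] zero: DF = P = 447/500 ≈ 0.894000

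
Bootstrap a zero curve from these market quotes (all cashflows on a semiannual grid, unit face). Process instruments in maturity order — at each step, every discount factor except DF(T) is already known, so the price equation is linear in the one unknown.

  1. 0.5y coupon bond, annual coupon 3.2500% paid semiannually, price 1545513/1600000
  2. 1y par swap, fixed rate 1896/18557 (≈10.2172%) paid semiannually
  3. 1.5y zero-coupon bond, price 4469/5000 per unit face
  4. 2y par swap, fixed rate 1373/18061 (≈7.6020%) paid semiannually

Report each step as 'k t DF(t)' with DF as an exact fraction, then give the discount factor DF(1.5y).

1 1/2 1901/2000
2 1 2263/2500
3 3/2 4469/5000
4 2 8627/10000
DF(1.5y) = 4469/5000 ≈ 0.893800

step 1 [0.5y] bond c/2=13/800: DF=(1545513/1600000 − 13/800·(0))/(1+13/800) = 1901/2000 ≈ 0.950500
step 2 [1y] swap r/2=948/18557: DF=(1 − 948/18557·(0.950500))/(1+948/18557) = 2263/2500 ≈ 0.905200
step 3 [1.5y] zero: DF = P = 4469/5000 ≈ 0.893800
step 4 [2y] swap r/2=1373/36122: DF=(1 − 1373/36122·(0.950500+0.905200+0.893800))/(1+1373/36122) = 8627/10000 ≈ 0.862700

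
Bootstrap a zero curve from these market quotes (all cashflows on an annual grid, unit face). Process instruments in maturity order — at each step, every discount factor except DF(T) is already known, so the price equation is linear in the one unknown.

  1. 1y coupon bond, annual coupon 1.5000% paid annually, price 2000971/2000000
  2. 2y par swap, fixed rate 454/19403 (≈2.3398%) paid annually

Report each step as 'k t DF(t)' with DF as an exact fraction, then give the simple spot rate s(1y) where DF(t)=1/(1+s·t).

step 1 [1y] bond c/1=3/200: DF=(2000971/2000000 − 3/200·(0))/(1+3/200) = 9857/10000 ≈ 0.985700
step 2 [2y] swap r/1=454/19403: DF=(1 − 454/19403·(0.985700))/(1+454/19403) = 4773/5000 ≈ 0.954600

1 1 9857/10000
2 2 4773/5000
s(1y) = (1/(9857/10000) − 1)/(1) = 143/9857 ≈ 1.4507%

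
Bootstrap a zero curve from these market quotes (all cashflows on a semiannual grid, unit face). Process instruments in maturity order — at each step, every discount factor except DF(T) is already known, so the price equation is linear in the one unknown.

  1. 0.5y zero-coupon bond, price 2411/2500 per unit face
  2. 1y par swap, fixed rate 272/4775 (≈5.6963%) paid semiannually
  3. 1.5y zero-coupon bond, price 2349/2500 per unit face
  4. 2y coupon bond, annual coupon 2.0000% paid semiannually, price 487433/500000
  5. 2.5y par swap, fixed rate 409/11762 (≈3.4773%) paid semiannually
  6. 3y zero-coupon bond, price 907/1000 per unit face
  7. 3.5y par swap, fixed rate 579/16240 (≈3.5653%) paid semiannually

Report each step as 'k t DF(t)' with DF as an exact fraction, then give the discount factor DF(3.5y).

step 1 [0.5y] zero: DF = P = 2411/2500 ≈ 0.964400
step 2 [1y] swap r/2=136/4775: DF=(1 − 136/4775·(0.964400))/(1+136/4775) = 591/625 ≈ 0.945600
step 3 [1.5y] zero: DF = P = 2349/2500 ≈ 0.939600
step 4 [2y] bond c/2=1/100: DF=(487433/500000 − 1/100·(0.964400+0.945600+0.939600))/(1+1/100) = 937/1000 ≈ 0.937000
step 5 [2.5y] swap r/2=409/23524: DF=(1 − 409/23524·(0.964400+0.945600+0.939600+0.937000))/(1+409/23524) = 4591/5000 ≈ 0.918200
step 6 [3y] zero: DF = P = 907/1000 ≈ 0.907000
step 7 [3.5y] swap r/2=579/32480: DF=(1 − 579/32480·(0.964400+0.945600+0.939600+0.937000+0.918200+0.907000))/(1+579/32480) = 4421/5000 ≈ 0.884200

1 1/2 2411/2500
2 1 591/625
3 3/2 2349/2500
4 2 937/1000
5 5/2 4591/5000
6 3 907/1000
7 7/2 4421/5000
DF(3.5y) = 4421/5000 ≈ 0.884200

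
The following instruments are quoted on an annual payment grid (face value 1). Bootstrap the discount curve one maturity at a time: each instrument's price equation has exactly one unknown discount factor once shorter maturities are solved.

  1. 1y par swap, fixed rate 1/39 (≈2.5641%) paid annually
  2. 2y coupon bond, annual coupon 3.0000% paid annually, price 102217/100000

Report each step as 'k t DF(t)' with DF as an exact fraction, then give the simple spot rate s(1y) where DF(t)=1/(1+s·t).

step 1 [1y] swap r/1=1/39: DF=(1 − 1/39·(0))/(1+1/39) = 39/40 ≈ 0.975000
step 2 [2y] bond c/1=3/100: DF=(102217/100000 − 3/100·(0.975000))/(1+3/100) = 241/250 ≈ 0.964000

1 1 39/40
2 2 241/250
s(1y) = (1/(39/40) − 1)/(1) = 1/39 ≈ 2.5641%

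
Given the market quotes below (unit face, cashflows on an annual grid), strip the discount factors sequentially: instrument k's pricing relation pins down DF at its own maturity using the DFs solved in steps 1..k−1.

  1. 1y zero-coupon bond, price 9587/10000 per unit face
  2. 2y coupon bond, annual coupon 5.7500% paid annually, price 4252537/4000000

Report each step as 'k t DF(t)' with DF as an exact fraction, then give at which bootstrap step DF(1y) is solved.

1 1 9587/10000
2 2 2383/2500
DF(1y) is solved at step 1

step 1 [1y] zero: DF = P = 9587/10000 ≈ 0.958700
step 2 [2y] bond c/1=23/400: DF=(4252537/4000000 − 23/400·(0.958700))/(1+23/400) = 2383/2500 ≈ 0.953200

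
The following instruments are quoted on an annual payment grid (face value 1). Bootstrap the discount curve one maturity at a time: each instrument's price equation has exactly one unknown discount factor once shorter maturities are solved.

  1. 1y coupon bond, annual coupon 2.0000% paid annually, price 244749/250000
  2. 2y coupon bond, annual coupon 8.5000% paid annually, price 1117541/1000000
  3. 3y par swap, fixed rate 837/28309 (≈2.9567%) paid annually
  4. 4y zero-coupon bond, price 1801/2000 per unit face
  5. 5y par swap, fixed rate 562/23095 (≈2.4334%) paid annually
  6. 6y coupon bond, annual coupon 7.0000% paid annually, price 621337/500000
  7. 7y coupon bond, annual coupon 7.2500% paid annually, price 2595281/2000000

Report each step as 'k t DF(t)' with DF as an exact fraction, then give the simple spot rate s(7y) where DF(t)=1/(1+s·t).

1 1 4799/5000
2 2 2387/2500
3 3 9163/10000
4 4 1801/2000
5 5 2219/2500
6 6 537/625
7 7 2099/2500
s(7y) = (1/(2099/2500) − 1)/(7) = 401/14693 ≈ 2.7292%

step 1 [1y] bond c/1=1/50: DF=(244749/250000 − 1/50·(0))/(1+1/50) = 4799/5000 ≈ 0.959800
step 2 [2y] bond c/1=17/200: DF=(1117541/1000000 − 17/200·(0.959800))/(1+17/200) = 2387/2500 ≈ 0.954800
step 3 [3y] swap r/1=837/28309: DF=(1 − 837/28309·(0.959800+0.954800))/(1+837/28309) = 9163/10000 ≈ 0.916300
step 4 [4y] zero: DF = P = 1801/2000 ≈ 0.900500
step 5 [5y] swap r/1=562/23095: DF=(1 − 562/23095·(0.959800+0.954800+0.916300+0.900500))/(1+562/23095) = 2219/2500 ≈ 0.887600
step 6 [6y] bond c/1=7/100: DF=(621337/500000 − 7/100·(0.959800+0.954800+0.916300+0.900500+0.887600))/(1+7/100) = 537/625 ≈ 0.859200
step 7 [7y] bond c/1=29/400: DF=(2595281/2000000 − 29/400·(0.959800+0.954800+0.916300+0.900500+0.887600+0.859200))/(1+29/400) = 2099/2500 ≈ 0.839600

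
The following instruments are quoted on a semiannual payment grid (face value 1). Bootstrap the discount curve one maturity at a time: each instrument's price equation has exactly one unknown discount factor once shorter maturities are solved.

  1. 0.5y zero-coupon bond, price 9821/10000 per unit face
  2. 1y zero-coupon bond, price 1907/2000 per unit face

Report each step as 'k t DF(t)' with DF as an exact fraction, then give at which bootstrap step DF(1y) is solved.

step 1 [0.5y] zero: DF = P = 9821/10000 ≈ 0.982100
step 2 [1y] zero: DF = P = 1907/2000 ≈ 0.953500

1 1/2 9821/10000
2 1 1907/2000
DF(1y) is solved at step 2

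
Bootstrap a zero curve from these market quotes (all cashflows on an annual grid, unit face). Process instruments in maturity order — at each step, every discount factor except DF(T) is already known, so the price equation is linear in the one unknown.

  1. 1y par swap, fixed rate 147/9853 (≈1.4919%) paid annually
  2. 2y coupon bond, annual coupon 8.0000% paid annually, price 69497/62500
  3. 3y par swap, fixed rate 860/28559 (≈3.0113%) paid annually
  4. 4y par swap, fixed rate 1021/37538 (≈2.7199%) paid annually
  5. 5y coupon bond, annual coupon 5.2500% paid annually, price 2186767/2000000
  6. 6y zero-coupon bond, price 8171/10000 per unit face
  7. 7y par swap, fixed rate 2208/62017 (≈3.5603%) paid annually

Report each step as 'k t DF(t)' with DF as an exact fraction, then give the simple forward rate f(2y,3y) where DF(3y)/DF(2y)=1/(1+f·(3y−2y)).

step 1 [1y] swap r/1=147/9853: DF=(1 − 147/9853·(0))/(1+147/9853) = 9853/10000 ≈ 0.985300
step 2 [2y] bond c/1=2/25: DF=(69497/62500 − 2/25·(0.985300))/(1+2/25) = 4783/5000 ≈ 0.956600
step 3 [3y] swap r/1=860/28559: DF=(1 − 860/28559·(0.985300+0.956600))/(1+860/28559) = 457/500 ≈ 0.914000
step 4 [4y] swap r/1=1021/37538: DF=(1 − 1021/37538·(0.985300+0.956600+0.914000))/(1+1021/37538) = 8979/10000 ≈ 0.897900
step 5 [5y] bond c/1=21/400: DF=(2186767/2000000 − 21/400·(0.985300+0.956600+0.914000+0.897900))/(1+21/400) = 2129/2500 ≈ 0.851600
step 6 [6y] zero: DF = P = 8171/10000 ≈ 0.817100
step 7 [7y] swap r/1=2208/62017: DF=(1 − 2208/62017·(0.985300+0.956600+0.914000+0.897900+0.851600+0.817100))/(1+2208/62017) = 487/625 ≈ 0.779200

1 1 9853/10000
2 2 4783/5000
3 3 457/500
4 4 8979/10000
5 5 2129/2500
6 6 8171/10000
7 7 487/625
f(2y,3y) = ((4783/5000)/(457/500) − 1)/(1) = 213/4570 ≈ 4.6608%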